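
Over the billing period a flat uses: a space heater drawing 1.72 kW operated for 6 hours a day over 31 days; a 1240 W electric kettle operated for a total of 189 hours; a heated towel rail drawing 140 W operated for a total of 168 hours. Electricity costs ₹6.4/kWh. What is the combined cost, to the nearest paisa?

space heater: Runtime = 6 h/day × 31 days = 186 h
space heater: 1.72 kW × 186 h = 319.92 kWh
electric kettle: 1.24 kW × 189 h = 234.36 kWh
heated towel rail: 0.14 kW × 168 h = 23.52 kWh
Total energy = 577.8 kWh
Cost = 577.8 × ₹6.4 = ₹3697.92

₹3697.92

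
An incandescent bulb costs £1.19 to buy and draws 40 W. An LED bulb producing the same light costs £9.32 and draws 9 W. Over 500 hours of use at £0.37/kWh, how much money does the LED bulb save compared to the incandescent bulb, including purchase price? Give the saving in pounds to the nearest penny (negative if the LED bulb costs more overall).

-£2.40

incandescent bulb: £1.19 + (40/1000) kW × 500 h × £0.37 = £1.19 + £7.4 = £8.59
LED bulb: £9.32 + (9/1000) kW × 500 h × £0.37 = £9.32 + £1.665 = £10.985
Saving = £8.59 − £10.985 = −£2.395 → -£2.40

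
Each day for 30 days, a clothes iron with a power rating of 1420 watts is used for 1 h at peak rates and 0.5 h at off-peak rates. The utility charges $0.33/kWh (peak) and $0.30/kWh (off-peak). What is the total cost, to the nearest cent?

$20.45

Peak energy = 1.42 kW × 1 h × 30 = 42.6 kWh
Off-peak energy = 1.42 kW × 0.5 h × 30 = 21.3 kWh
Cost = 42.6 × $0.33 + 21.3 × $0.30 = $14.058 + $6.39 = $20.45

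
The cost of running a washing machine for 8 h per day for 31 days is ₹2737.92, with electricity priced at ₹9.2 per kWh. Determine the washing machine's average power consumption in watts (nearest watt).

1200 W

Energy = ₹2737.92 ÷ ₹9.2/kWh = 297.6 kWh
Runtime = 8 h/day × 31 days = 248 h
Power = 297.6 kWh ÷ 248 h = 1.2 kW = 1200 W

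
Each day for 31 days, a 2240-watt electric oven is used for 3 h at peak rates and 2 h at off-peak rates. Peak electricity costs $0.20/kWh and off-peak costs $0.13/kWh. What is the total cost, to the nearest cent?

Peak energy = 2.24 kW × 3 h × 31 = 208.32 kWh
Off-peak energy = 2.24 kW × 2 h × 31 = 138.88 kWh
Cost = 208.32 × $0.20 + 138.88 × $0.13 = $41.664 + $18.0544 = $59.72

$59.72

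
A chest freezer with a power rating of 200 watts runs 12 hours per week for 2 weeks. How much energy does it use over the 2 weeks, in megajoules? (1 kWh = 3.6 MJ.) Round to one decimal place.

Runtime = 12 h/week × 2 weeks = 24 h
Energy = 0.2 kW × 24 h = 4.8 kWh
= 4.8 × 3.6 MJ = 17.3 MJ

17.3 MJ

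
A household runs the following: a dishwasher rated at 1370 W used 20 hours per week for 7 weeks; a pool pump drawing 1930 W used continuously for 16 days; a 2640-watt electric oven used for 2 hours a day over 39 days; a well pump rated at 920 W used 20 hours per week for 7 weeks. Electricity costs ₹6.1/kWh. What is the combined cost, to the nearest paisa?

dishwasher: Runtime = 20 h/week × 7 weeks = 140 h
dishwasher: 1.37 kW × 140 h = 191.8 kWh
pool pump: Runtime = 24 h × 16 = 384 h
pool pump: 1.93 kW × 384 h = 741.12 kWh
electric oven: Runtime = 2 h/day × 39 days = 78 h
electric oven: 2.64 kW × 78 h = 205.92 kWh
well pump: Runtime = 20 h/week × 7 weeks = 140 h
well pump: 0.92 kW × 140 h = 128.8 kWh
Total energy = 1267.64 kWh
Cost = 1267.64 × ₹6.1 = ₹7732.60

₹7732.60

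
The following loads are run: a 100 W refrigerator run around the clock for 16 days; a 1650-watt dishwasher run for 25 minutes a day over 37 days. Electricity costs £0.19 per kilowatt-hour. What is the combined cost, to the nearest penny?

refrigerator: Runtime = 24 h × 16 = 384 h
refrigerator: 0.1 kW × 384 h = 38.4 kWh
dishwasher: Runtime = 25 min × 37 = 925 min = 15.416666… h
dishwasher: 1.65 kW × 15.416666… h = 25.4375 kWh
Total energy = 63.8375 kWh
Cost = 63.8375 × £0.19 = £12.13

£12.13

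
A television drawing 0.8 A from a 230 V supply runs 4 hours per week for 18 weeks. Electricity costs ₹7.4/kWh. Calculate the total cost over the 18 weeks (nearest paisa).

Power = 0.8 A × 230 V = 184 W = 0.184 kW
Runtime = 4 h/week × 18 weeks = 72 h
Energy = 0.184 kW × 72 h = 13.248 kWh
Cost = 13.248 kWh × ₹7.4/kWh = ₹98.04

₹98.04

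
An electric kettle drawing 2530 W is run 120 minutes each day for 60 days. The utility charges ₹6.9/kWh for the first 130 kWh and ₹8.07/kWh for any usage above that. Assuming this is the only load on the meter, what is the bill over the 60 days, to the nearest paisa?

Runtime = 120 min × 60 = 7200 min = 120 h
Energy = 2.53 kW × 120 h = 303.6 kWh
Tier 1 (0–130 kWh): 130 × ₹6.9 = ₹897
Above 130 kWh: 173.6 × ₹8.07 = ₹1400.952
Bill = ₹2297.95

₹2297.95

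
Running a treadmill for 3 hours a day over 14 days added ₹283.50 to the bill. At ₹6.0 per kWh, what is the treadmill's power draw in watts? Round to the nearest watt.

1125 W

Energy = ₹283.50 ÷ ₹6.0/kWh = 47.25 kWh
Runtime = 3 h/day × 14 days = 42 h
Power = 47.25 kWh ÷ 42 h = 1.125 kW = 1125 W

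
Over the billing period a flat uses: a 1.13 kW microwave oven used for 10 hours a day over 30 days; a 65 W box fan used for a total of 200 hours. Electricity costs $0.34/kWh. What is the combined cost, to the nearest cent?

microwave oven: Runtime = 10 h/day × 30 days = 300 h
microwave oven: 1.13 kW × 300 h = 339 kWh
box fan: 0.065 kW × 200 h = 13 kWh
Total energy = 352 kWh
Cost = 352 × $0.34 = $119.68

$119.68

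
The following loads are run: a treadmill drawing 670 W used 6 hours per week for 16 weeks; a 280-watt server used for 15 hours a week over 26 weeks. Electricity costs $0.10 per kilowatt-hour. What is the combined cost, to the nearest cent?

$17.35

treadmill: Runtime = 6 h/week × 16 weeks = 96 h
treadmill: 0.67 kW × 96 h = 64.32 kWh
server: Runtime = 15 h/week × 26 weeks = 390 h
server: 0.28 kW × 390 h = 109.2 kWh
Total energy = 173.52 kWh
Cost = 173.52 × $0.10 = $17.35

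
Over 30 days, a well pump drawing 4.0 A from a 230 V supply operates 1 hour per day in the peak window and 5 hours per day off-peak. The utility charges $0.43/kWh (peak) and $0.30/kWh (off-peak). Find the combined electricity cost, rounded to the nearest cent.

$53.27

Power = 4.0 A × 230 V = 920 W = 0.92 kW
Peak energy = 0.92 kW × 1 h × 30 = 27.6 kWh
Off-peak energy = 0.92 kW × 5 h × 30 = 138 kWh
Cost = 27.6 × $0.43 + 138 × $0.30 = $11.868 + $41.4 = $53.27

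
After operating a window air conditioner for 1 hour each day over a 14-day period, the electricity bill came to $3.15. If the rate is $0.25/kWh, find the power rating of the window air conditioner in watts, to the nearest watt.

900 W

Energy = $3.15 ÷ $0.25/kWh = 12.6 kWh
Runtime = 1 h/day × 14 days = 14 h
Power = 12.6 kWh ÷ 14 h = 0.9 kW = 900 W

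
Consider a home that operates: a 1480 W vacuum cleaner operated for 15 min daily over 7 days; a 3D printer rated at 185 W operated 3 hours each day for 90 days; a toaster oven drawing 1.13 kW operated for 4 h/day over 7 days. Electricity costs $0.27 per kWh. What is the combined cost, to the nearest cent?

$22.73

vacuum cleaner: Runtime = 15 min × 7 = 105 min = 1.75 h
vacuum cleaner: 1.48 kW × 1.75 h = 2.59 kWh
3D printer: Runtime = 3 h/day × 90 days = 270 h
3D printer: 0.185 kW × 270 h = 49.95 kWh
toaster oven: Runtime = 4 h/day × 7 days = 28 h
toaster oven: 1.13 kW × 28 h = 31.64 kWh
Total energy = 84.18 kWh
Cost = 84.18 × $0.27 = $22.73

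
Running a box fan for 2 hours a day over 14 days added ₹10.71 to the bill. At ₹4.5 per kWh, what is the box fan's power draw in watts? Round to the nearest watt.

Energy = ₹10.71 ÷ ₹4.5/kWh = 2.38 kWh
Runtime = 2 h/day × 14 days = 28 h
Power = 2.38 kWh ÷ 28 h = 0.085 kW = 85 W

85 W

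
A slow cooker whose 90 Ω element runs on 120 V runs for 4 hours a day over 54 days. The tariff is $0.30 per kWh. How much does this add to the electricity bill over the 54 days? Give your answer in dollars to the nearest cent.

Power = V²/R = 120²/90 = 160 W = 0.16 kW
Runtime = 4 h/day × 54 days = 216 h
Energy = 0.16 kW × 216 h = 34.56 kWh
Cost = 34.56 kWh × $0.30/kWh = $10.37

$10.37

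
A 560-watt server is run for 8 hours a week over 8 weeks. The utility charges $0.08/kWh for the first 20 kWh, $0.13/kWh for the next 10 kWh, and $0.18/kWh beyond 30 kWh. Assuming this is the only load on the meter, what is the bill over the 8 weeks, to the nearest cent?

$3.95

Runtime = 8 h/week × 8 weeks = 64 h
Energy = 0.56 kW × 64 h = 35.84 kWh
Tier 1 (0–20 kWh): 20 × $0.08 = $1.6
Tier 2 (20–30 kWh): 10 × $0.13 = $1.3
Above 30 kWh: 5.84 × $0.18 = $1.0512
Bill = $3.95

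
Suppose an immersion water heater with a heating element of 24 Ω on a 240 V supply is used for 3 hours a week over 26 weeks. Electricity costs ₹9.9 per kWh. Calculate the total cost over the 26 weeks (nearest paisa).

Power = V²/R = 240²/24 = 2400 W = 2.4 kW
Runtime = 3 h/week × 26 weeks = 78 h
Energy = 2.4 kW × 78 h = 187.2 kWh
Cost = 187.2 kWh × ₹9.9/kWh = ₹1853.28

₹1853.28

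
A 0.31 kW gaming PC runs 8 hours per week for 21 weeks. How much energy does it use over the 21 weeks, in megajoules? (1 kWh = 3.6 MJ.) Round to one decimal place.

Runtime = 8 h/week × 21 weeks = 168 h
Energy = 0.31 kW × 168 h = 52.08 kWh
= 52.08 × 3.6 MJ = 187.5 MJ

187.5 MJ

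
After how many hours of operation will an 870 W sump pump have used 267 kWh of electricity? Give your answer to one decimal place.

306.9 h

Hours = 267 kWh ÷ 0.87 kW = 306.9 h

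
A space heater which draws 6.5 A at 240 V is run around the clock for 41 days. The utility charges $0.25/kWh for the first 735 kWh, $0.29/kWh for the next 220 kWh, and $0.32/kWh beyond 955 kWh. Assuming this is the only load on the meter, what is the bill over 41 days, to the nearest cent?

$433.16

Power = 6.5 A × 240 V = 1560 W = 1.56 kW
Runtime = 24 h × 41 = 984 h
Energy = 1.56 kW × 984 h = 1535.04 kWh
Tier 1 (0–735 kWh): 735 × $0.25 = $183.75
Tier 2 (735–955 kWh): 220 × $0.29 = $63.8
Above 955 kWh: 580.04 × $0.32 = $185.6128
Bill = $433.16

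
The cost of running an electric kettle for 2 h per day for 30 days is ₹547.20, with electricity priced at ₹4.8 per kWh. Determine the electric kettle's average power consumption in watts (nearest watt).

Energy = ₹547.20 ÷ ₹4.8/kWh = 114 kWh
Runtime = 2 h/day × 30 days = 60 h
Power = 114 kWh ÷ 60 h = 1.9 kW = 1900 W

1900 W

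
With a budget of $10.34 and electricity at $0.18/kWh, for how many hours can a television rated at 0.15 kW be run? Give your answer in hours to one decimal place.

383.0 h

Energy available = $10.34 ÷ $0.18/kWh = 57.4444 kWh
Hours = 57.4444 kWh ÷ 0.15 kW = 383.0 h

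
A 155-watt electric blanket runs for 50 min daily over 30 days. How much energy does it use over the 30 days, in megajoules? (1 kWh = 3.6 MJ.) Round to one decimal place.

Runtime = 50 min × 30 = 1500 min = 25 h
Energy = 0.155 kW × 25 h = 3.875 kWh
= 3.875 × 3.6 MJ = 14.0 MJ

14.0 MJ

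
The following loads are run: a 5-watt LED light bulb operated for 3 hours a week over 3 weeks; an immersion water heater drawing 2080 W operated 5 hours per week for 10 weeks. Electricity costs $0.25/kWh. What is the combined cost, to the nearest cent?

LED light bulb: Runtime = 3 h/week × 3 weeks = 9 h
LED light bulb: 0.005 kW × 9 h = 0.045 kWh
immersion water heater: Runtime = 5 h/week × 10 weeks = 50 h
immersion water heater: 2.08 kW × 50 h = 104 kWh
Total energy = 104.045 kWh
Cost = 104.045 × $0.25 = $26.01

$26.01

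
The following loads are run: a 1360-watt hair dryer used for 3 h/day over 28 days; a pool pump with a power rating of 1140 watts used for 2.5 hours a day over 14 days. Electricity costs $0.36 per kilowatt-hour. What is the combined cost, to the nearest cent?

hair dryer: Runtime = 3 h/day × 28 days = 84 h
hair dryer: 1.36 kW × 84 h = 114.24 kWh
pool pump: Runtime = 2.5 h/day × 14 days = 35 h
pool pump: 1.14 kW × 35 h = 39.9 kWh
Total energy = 154.14 kWh
Cost = 154.14 × $0.36 = $55.49

$55.49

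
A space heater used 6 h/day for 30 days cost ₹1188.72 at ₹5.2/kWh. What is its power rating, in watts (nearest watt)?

1270 W

Energy = ₹1188.72 ÷ ₹5.2/kWh = 228.6 kWh
Runtime = 6 h/day × 30 days = 180 h
Power = 228.6 kWh ÷ 180 h = 1.27 kW = 1270 W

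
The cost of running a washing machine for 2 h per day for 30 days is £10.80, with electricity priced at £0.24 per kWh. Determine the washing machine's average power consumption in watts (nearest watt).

Energy = £10.80 ÷ £0.24/kWh = 45 kWh
Runtime = 2 h/day × 30 days = 60 h
Power = 45 kWh ÷ 60 h = 0.75 kW = 750 W

750 W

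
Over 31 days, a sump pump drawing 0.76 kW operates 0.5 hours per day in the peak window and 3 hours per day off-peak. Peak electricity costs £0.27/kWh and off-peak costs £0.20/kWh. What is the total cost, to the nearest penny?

Peak energy = 0.76 kW × 0.5 h × 31 = 11.78 kWh
Off-peak energy = 0.76 kW × 3 h × 31 = 70.68 kWh
Cost = 11.78 × £0.27 + 70.68 × £0.20 = £3.1806 + £14.136 = £17.32

£17.32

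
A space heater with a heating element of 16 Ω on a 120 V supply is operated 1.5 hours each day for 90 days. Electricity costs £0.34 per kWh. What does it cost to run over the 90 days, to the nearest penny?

£41.31

Power = V²/R = 120²/16 = 900 W = 0.9 kW
Runtime = 1.5 h/day × 90 days = 135 h
Energy = 0.9 kW × 135 h = 121.5 kWh
Cost = 121.5 kWh × £0.34/kWh = £41.31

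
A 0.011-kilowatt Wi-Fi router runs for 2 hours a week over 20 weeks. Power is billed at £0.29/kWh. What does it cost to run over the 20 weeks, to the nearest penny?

Runtime = 2 h/week × 20 weeks = 40 h
Energy = 0.011 kW × 40 h = 0.44 kWh
Cost = 0.44 kWh × £0.29/kWh = £0.13

£0.13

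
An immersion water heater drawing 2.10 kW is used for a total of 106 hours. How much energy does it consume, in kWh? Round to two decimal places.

222.60 kWh

Energy = 2.1 kW × 106 h = 222.6 kWh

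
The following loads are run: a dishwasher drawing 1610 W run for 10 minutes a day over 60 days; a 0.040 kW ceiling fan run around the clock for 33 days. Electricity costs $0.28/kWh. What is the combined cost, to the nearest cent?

$13.38

dishwasher: Runtime = 10 min × 60 = 600 min = 10 h
dishwasher: 1.61 kW × 10 h = 16.1 kWh
ceiling fan: Runtime = 24 h × 33 = 792 h
ceiling fan: 0.04 kW × 792 h = 31.68 kWh
Total energy = 47.78 kWh
Cost = 47.78 × $0.28 = $13.38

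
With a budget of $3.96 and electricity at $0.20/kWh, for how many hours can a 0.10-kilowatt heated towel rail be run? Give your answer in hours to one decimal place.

Energy available = $3.96 ÷ $0.20/kWh = 19.8 kWh
Hours = 19.8 kWh ÷ 0.1 kW = 198.0 h

198.0 h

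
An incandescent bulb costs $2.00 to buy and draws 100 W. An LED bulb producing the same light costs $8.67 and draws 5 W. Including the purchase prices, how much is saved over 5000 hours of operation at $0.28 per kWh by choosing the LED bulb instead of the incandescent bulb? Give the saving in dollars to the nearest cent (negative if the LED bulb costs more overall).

incandescent bulb: $2.00 + (100/1000) kW × 5000 h × $0.28 = $2.00 + $140 = $142
LED bulb: $8.67 + (5/1000) kW × 5000 h × $0.28 = $8.67 + $7 = $15.67
Saving = $142 − $15.67 = $126.33

$126.33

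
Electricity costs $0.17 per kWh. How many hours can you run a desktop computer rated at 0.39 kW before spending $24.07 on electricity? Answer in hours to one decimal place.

Energy available = $24.07 ÷ $0.17/kWh = 141.5882 kWh
Hours = 141.5882 kWh ÷ 0.39 kW = 363.0 h

363.0 h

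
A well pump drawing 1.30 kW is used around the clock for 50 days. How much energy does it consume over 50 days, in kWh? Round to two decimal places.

1560.00 kWh

Runtime = 24 h × 50 = 1200 h
Energy = 1.3 kW × 1200 h = 1560 kWh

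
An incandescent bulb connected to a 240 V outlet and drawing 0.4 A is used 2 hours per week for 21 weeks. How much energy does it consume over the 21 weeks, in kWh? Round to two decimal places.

Power = 0.4 A × 240 V = 96 W = 0.096 kW
Runtime = 2 h/week × 21 weeks = 42 h
Energy = 0.096 kW × 42 h = 4.032 kWh ≈ 4.03 kWh

4.03 kWh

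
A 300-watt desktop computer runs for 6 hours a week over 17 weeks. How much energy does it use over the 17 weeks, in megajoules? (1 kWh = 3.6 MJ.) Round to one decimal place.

Runtime = 6 h/week × 17 weeks = 102 h
Energy = 0.3 kW × 102 h = 30.6 kWh
= 30.6 × 3.6 MJ = 110.2 MJ

110.2 MJ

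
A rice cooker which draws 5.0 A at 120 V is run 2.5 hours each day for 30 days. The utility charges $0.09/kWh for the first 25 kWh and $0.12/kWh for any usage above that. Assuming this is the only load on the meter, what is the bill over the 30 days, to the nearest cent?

$4.65

Power = 5.0 A × 120 V = 600 W = 0.6 kW
Runtime = 2.5 h/day × 30 days = 75 h
Energy = 0.6 kW × 75 h = 45 kWh
Tier 1 (0–25 kWh): 25 × $0.09 = $2.25
Above 25 kWh: 20 × $0.12 = $2.4
Bill = $4.65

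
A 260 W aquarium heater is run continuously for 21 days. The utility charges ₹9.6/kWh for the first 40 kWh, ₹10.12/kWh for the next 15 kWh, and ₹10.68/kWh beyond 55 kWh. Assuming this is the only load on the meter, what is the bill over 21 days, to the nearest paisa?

₹1347.91

Runtime = 24 h × 21 = 504 h
Energy = 0.26 kW × 504 h = 131.04 kWh
Tier 1 (0–40 kWh): 40 × ₹9.6 = ₹384
Tier 2 (40–55 kWh): 15 × ₹10.12 = ₹151.8
Above 55 kWh: 76.04 × ₹10.68 = ₹812.1072
Bill = ₹1347.91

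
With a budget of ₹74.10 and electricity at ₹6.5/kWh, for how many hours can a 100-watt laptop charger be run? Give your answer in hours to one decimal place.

114.0 h

Energy available = ₹74.10 ÷ ₹6.5/kWh = 11.4 kWh
Hours = 11.4 kWh ÷ 0.1 kW = 114.0 h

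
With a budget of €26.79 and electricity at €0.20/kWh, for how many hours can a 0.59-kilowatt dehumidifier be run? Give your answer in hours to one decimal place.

227.0 h

Energy available = €26.79 ÷ €0.20/kWh = 133.95 kWh
Hours = 133.95 kWh ÷ 0.59 kW = 227.0 h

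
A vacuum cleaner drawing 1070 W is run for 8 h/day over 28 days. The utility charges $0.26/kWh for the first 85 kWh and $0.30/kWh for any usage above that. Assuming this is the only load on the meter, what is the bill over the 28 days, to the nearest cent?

$68.50

Runtime = 8 h/day × 28 days = 224 h
Energy = 1.07 kW × 224 h = 239.68 kWh
Tier 1 (0–85 kWh): 85 × $0.26 = $22.1
Above 85 kWh: 154.68 × $0.30 = $46.404
Bill = $68.50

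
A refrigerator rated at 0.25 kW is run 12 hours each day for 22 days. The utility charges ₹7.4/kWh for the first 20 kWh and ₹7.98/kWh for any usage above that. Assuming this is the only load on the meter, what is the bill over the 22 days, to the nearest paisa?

Runtime = 12 h/day × 22 days = 264 h
Energy = 0.25 kW × 264 h = 66 kWh
Tier 1 (0–20 kWh): 20 × ₹7.4 = ₹148
Above 20 kWh: 46 × ₹7.98 = ₹367.08
Bill = ₹515.08

₹515.08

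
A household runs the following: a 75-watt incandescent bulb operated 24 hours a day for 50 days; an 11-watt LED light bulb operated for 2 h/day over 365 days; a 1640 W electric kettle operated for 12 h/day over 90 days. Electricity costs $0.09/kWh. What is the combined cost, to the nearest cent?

$168.23

incandescent bulb: Runtime = 24 h × 50 = 1200 h
incandescent bulb: 0.075 kW × 1200 h = 90 kWh
LED light bulb: Runtime = 2 h/day × 365 days = 730 h
LED light bulb: 0.011 kW × 730 h = 8.03 kWh
electric kettle: Runtime = 12 h/day × 90 days = 1080 h
electric kettle: 1.64 kW × 1080 h = 1771.2 kWh
Total energy = 1869.23 kWh
Cost = 1869.23 × $0.09 = $168.23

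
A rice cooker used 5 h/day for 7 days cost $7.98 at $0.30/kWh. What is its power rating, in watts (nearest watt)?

Energy = $7.98 ÷ $0.30/kWh = 26.6 kWh
Runtime = 5 h/day × 7 days = 35 h
Power = 26.6 kWh ÷ 35 h = 0.76 kW = 760 W

760 W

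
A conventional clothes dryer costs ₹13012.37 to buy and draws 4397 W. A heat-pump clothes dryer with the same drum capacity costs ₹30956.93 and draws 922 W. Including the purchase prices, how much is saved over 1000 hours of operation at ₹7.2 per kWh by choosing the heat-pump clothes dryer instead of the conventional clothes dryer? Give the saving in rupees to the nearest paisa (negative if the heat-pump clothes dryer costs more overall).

conventional clothes dryer: ₹13012.37 + (4397/1000) kW × 1000 h × ₹7.2 = ₹13012.37 + ₹31658.4 = ₹44670.77
heat-pump clothes dryer: ₹30956.93 + (922/1000) kW × 1000 h × ₹7.2 = ₹30956.93 + ₹6638.4 = ₹37595.33
Saving = ₹44670.77 − ₹37595.33 = ₹7075.44

₹7075.44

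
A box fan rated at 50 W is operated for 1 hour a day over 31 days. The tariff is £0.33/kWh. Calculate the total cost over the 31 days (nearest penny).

£0.51

Runtime = 1 h/day × 31 days = 31 h
Energy = 0.05 kW × 31 h = 1.55 kWh
Cost = 1.55 kWh × £0.33/kWh = £0.51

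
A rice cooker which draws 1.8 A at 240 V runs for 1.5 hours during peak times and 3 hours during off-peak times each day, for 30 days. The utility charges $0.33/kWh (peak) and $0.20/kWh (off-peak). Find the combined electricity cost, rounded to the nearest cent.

Power = 1.8 A × 240 V = 432 W = 0.432 kW
Peak energy = 0.432 kW × 1.5 h × 30 = 19.44 kWh
Off-peak energy = 0.432 kW × 3 h × 30 = 38.88 kWh
Cost = 19.44 × $0.33 + 38.88 × $0.20 = $6.4152 + $7.776 = $14.19

$14.19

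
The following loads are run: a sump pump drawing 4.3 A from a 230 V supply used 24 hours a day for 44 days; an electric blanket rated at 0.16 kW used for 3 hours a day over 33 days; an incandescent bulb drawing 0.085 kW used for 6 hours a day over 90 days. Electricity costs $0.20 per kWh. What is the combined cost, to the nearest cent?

sump pump: Power = 4.3 A × 230 V = 989 W = 0.989 kW
sump pump: Runtime = 24 h × 44 = 1056 h
sump pump: 0.989 kW × 1056 h = 1044.384 kWh
electric blanket: Runtime = 3 h/day × 33 days = 99 h
electric blanket: 0.16 kW × 99 h = 15.84 kWh
incandescent bulb: Runtime = 6 h/day × 90 days = 540 h
incandescent bulb: 0.085 kW × 540 h = 45.9 kWh
Total energy = 1106.124 kWh
Cost = 1106.124 × $0.20 = $221.22

$221.22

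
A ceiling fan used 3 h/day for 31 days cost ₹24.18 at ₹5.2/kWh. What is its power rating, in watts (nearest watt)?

Energy = ₹24.18 ÷ ₹5.2/kWh = 4.65 kWh
Runtime = 3 h/day × 31 days = 93 h
Power = 4.65 kWh ÷ 93 h = 0.05 kW = 50 W

50 W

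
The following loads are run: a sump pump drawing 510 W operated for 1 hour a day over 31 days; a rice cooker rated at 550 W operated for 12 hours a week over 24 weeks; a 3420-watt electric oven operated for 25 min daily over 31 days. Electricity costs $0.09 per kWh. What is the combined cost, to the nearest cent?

sump pump: Runtime = 1 h/day × 31 days = 31 h
sump pump: 0.51 kW × 31 h = 15.81 kWh
rice cooker: Runtime = 12 h/week × 24 weeks = 288 h
rice cooker: 0.55 kW × 288 h = 158.4 kWh
electric oven: Runtime = 25 min × 31 = 775 min = 12.916666… h
electric oven: 3.42 kW × 12.916666… h = 44.175 kWh
Total energy = 218.385 kWh
Cost = 218.385 × $0.09 = $19.65

$19.65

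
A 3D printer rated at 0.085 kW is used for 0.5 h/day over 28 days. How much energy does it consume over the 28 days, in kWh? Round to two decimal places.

1.19 kWh

Runtime = 0.5 h/day × 28 days = 14 h
Energy = 0.085 kW × 14 h = 1.19 kWh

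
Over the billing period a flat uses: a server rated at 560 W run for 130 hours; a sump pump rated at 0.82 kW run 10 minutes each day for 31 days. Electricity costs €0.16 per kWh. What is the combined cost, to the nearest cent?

€12.33

server: 0.56 kW × 130 h = 72.8 kWh
sump pump: Runtime = 10 min × 31 = 310 min = 5.166666… h
sump pump: 0.82 kW × 5.166666… h = 4.236666… kWh
Total energy = 77.036666… kWh
Cost = 77.036666… × €0.16 = €12.33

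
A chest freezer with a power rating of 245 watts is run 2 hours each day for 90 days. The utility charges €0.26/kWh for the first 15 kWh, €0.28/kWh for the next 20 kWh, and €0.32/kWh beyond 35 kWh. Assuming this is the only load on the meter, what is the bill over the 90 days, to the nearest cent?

€12.41

Runtime = 2 h/day × 90 days = 180 h
Energy = 0.245 kW × 180 h = 44.1 kWh
Tier 1 (0–15 kWh): 15 × €0.26 = €3.9
Tier 2 (15–35 kWh): 20 × €0.28 = €5.6
Above 35 kWh: 9.1 × €0.32 = €2.912
Bill = €12.41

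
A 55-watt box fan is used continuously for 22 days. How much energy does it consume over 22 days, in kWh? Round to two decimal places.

29.04 kWh

Runtime = 24 h × 22 = 528 h
Energy = 0.055 kW × 528 h = 29.04 kWh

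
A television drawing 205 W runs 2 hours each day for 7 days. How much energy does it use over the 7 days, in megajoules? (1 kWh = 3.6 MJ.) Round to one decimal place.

10.3 MJ

Runtime = 2 h/day × 7 days = 14 h
Energy = 0.205 kW × 14 h = 2.87 kWh
= 2.87 × 3.6 MJ = 10.3 MJ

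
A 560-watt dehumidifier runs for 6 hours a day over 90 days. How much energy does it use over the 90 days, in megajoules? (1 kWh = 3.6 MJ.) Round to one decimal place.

1088.6 MJ

Runtime = 6 h/day × 90 days = 540 h
Energy = 0.56 kW × 540 h = 302.4 kWh
= 302.4 × 3.6 MJ = 1088.6 MJ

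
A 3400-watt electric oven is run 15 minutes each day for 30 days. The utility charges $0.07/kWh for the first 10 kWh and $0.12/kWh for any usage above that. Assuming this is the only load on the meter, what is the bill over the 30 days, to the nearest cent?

Runtime = 15 min × 30 = 450 min = 7.5 h
Energy = 3.4 kW × 7.5 h = 25.5 kWh
Tier 1 (0–10 kWh): 10 × $0.07 = $0.7
Above 10 kWh: 15.5 × $0.12 = $1.86
Bill = $2.56

$2.56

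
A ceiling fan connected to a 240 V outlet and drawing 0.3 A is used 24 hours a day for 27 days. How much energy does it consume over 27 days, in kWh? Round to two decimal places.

46.66 kWh

Power = 0.3 A × 240 V = 72 W = 0.072 kW
Runtime = 24 h × 27 = 648 h
Energy = 0.072 kW × 648 h = 46.656 kWh ≈ 46.66 kWh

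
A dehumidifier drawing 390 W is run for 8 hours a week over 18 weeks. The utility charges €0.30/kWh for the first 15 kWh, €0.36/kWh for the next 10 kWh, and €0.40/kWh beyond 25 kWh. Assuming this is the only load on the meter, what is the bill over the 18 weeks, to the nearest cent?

€20.56

Runtime = 8 h/week × 18 weeks = 144 h
Energy = 0.39 kW × 144 h = 56.16 kWh
Tier 1 (0–15 kWh): 15 × €0.30 = €4.5
Tier 2 (15–25 kWh): 10 × €0.36 = €3.6
Above 25 kWh: 31.16 × €0.40 = €12.464
Bill = €20.56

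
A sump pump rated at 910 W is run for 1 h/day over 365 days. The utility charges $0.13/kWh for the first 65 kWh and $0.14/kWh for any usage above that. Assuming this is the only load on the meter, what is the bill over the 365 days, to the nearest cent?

Runtime = 1 h/day × 365 days = 365 h
Energy = 0.91 kW × 365 h = 332.15 kWh
Tier 1 (0–65 kWh): 65 × $0.13 = $8.45
Above 65 kWh: 267.15 × $0.14 = $37.401
Bill = $45.85

$45.85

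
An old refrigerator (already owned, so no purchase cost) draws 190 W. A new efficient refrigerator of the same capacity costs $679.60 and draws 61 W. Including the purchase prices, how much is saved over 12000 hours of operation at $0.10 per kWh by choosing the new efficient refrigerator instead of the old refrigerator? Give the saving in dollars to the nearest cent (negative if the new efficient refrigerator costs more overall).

old refrigerator: $0.00 + (190/1000) kW × 12000 h × $0.10 = $0.00 + $228 = $228
new efficient refrigerator: $679.60 + (61/1000) kW × 12000 h × $0.10 = $679.60 + $73.2 = $752.8
Saving = $228 − $752.8 = −$524.8

-$524.80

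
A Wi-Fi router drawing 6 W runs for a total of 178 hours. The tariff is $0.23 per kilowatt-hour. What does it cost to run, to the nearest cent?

Energy = 0.006 kW × 178 h = 1.068 kWh
Cost = 1.068 kWh × $0.23/kWh = $0.25

$0.25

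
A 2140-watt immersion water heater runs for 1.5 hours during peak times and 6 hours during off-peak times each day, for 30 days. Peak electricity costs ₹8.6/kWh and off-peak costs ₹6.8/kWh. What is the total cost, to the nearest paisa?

Peak energy = 2.14 kW × 1.5 h × 30 = 96.3 kWh
Off-peak energy = 2.14 kW × 6 h × 30 = 385.2 kWh
Cost = 96.3 × ₹8.6 + 385.2 × ₹6.8 = ₹828.18 + ₹2619.36 = ₹3447.54

₹3447.54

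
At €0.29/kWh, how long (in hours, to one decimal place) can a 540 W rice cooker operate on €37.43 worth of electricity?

239.0 h

Energy available = €37.43 ÷ €0.29/kWh = 129.069 kWh
Hours = 129.069 kWh ÷ 0.54 kW = 239.0 h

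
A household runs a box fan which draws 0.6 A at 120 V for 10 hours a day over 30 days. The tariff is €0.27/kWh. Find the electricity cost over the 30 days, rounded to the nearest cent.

€5.83

Power = 0.6 A × 120 V = 72 W = 0.072 kW
Runtime = 10 h/day × 30 days = 300 h
Energy = 0.072 kW × 300 h = 21.6 kWh
Cost = 21.6 kWh × €0.27/kWh = €5.83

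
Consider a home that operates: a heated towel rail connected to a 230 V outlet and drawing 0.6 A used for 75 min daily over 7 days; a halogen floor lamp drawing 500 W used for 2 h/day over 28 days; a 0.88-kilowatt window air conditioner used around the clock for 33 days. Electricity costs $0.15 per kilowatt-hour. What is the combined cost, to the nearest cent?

$108.93

heated towel rail: Power = 0.6 A × 230 V = 138 W = 0.138 kW
heated towel rail: Runtime = 75 min × 7 = 525 min = 8.75 h
heated towel rail: 0.138 kW × 8.75 h = 1.2075 kWh
halogen floor lamp: Runtime = 2 h/day × 28 days = 56 h
halogen floor lamp: 0.5 kW × 56 h = 28 kWh
window air conditioner: Runtime = 24 h × 33 = 792 h
window air conditioner: 0.88 kW × 792 h = 696.96 kWh
Total energy = 726.1675 kWh
Cost = 726.1675 × $0.15 = $108.93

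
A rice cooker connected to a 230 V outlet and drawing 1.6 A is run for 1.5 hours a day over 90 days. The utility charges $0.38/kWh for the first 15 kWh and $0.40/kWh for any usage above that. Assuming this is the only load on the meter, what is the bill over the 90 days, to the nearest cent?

Power = 1.6 A × 230 V = 368 W = 0.368 kW
Runtime = 1.5 h/day × 90 days = 135 h
Energy = 0.368 kW × 135 h = 49.68 kWh
Tier 1 (0–15 kWh): 15 × $0.38 = $5.7
Above 15 kWh: 34.68 × $0.40 = $13.872
Bill = $19.57

$19.57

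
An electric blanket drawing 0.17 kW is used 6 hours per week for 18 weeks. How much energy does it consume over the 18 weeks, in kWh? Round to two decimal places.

18.36 kWh

Runtime = 6 h/week × 18 weeks = 108 h
Energy = 0.17 kW × 108 h = 18.36 kWh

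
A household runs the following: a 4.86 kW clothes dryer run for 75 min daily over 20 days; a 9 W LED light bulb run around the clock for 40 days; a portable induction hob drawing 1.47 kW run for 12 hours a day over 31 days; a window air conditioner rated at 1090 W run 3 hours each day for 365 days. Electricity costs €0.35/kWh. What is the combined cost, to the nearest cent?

€654.69

clothes dryer: Runtime = 75 min × 20 = 1500 min = 25 h
clothes dryer: 4.86 kW × 25 h = 121.5 kWh
LED light bulb: Runtime = 24 h × 40 = 960 h
LED light bulb: 0.009 kW × 960 h = 8.64 kWh
portable induction hob: Runtime = 12 h/day × 31 days = 372 h
portable induction hob: 1.47 kW × 372 h = 546.84 kWh
window air conditioner: Runtime = 3 h/day × 365 days = 1095 h
window air conditioner: 1.09 kW × 1095 h = 1193.55 kWh
Total energy = 1870.53 kWh
Cost = 1870.53 × €0.35 = €654.69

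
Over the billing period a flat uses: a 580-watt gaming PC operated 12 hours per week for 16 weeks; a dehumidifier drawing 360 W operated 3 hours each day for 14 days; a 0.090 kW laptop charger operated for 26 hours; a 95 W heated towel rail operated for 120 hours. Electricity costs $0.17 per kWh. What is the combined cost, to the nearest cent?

$23.84

gaming PC: Runtime = 12 h/week × 16 weeks = 192 h
gaming PC: 0.58 kW × 192 h = 111.36 kWh
dehumidifier: Runtime = 3 h/day × 14 days = 42 h
dehumidifier: 0.36 kW × 42 h = 15.12 kWh
laptop charger: 0.09 kW × 26 h = 2.34 kWh
heated towel rail: 0.095 kW × 120 h = 11.4 kWh
Total energy = 140.22 kWh
Cost = 140.22 × $0.17 = $23.84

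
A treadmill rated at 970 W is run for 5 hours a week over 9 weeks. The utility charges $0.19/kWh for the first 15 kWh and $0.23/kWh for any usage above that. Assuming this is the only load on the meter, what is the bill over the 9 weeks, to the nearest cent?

Runtime = 5 h/week × 9 weeks = 45 h
Energy = 0.97 kW × 45 h = 43.65 kWh
Tier 1 (0–15 kWh): 15 × $0.19 = $2.85
Above 15 kWh: 28.65 × $0.23 = $6.5895
Bill = $9.44

$9.44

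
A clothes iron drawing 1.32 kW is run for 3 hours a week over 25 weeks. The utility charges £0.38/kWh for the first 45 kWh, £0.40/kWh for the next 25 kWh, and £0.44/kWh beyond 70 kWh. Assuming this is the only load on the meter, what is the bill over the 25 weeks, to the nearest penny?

£39.86

Runtime = 3 h/week × 25 weeks = 75 h
Energy = 1.32 kW × 75 h = 99 kWh
Tier 1 (0–45 kWh): 45 × £0.38 = £17.1
Tier 2 (45–70 kWh): 25 × £0.40 = £10
Above 70 kWh: 29 × £0.44 = £12.76
Bill = £39.86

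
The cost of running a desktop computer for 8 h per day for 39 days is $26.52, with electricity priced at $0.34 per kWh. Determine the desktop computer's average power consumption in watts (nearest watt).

250 W

Energy = $26.52 ÷ $0.34/kWh = 78 kWh
Runtime = 8 h/day × 39 days = 312 h
Power = 78 kWh ÷ 312 h = 0.25 kW = 250 W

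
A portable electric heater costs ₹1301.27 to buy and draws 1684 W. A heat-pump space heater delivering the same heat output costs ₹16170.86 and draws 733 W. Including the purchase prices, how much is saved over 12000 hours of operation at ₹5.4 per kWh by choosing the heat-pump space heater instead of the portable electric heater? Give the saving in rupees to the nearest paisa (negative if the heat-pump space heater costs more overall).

portable electric heater: ₹1301.27 + (1684/1000) kW × 12000 h × ₹5.4 = ₹1301.27 + ₹109123.2 = ₹110424.47
heat-pump space heater: ₹16170.86 + (733/1000) kW × 12000 h × ₹5.4 = ₹16170.86 + ₹47498.4 = ₹63669.26
Saving = ₹110424.47 − ₹63669.26 = ₹46755.21

₹46755.21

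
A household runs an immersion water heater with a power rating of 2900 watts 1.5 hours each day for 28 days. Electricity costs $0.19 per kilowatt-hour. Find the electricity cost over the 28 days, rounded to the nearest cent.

Runtime = 1.5 h/day × 28 days = 42 h
Energy = 2.9 kW × 42 h = 121.8 kWh
Cost = 121.8 kWh × $0.19/kWh = $23.14

$23.14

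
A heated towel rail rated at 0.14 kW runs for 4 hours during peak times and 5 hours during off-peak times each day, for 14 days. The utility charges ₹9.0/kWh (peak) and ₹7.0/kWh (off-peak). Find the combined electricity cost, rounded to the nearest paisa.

₹139.16

Peak energy = 0.14 kW × 4 h × 14 = 7.84 kWh
Off-peak energy = 0.14 kW × 5 h × 14 = 9.8 kWh
Cost = 7.84 × ₹9.0 + 9.8 × ₹7.0 = ₹70.56 + ₹68.6 = ₹139.16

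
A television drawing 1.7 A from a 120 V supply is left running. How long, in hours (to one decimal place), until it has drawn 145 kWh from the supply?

Power = 1.7 A × 120 V = 204 W = 0.204 kW
Hours = 145 kWh ÷ 0.204 kW = 710.8 h

710.8 h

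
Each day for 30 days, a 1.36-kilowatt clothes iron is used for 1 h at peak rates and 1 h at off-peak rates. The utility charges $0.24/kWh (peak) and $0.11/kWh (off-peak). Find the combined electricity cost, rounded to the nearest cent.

Peak energy = 1.36 kW × 1 h × 30 = 40.8 kWh
Off-peak energy = 1.36 kW × 1 h × 30 = 40.8 kWh
Cost = 40.8 × $0.24 + 40.8 × $0.11 = $9.792 + $4.488 = $14.28

$14.28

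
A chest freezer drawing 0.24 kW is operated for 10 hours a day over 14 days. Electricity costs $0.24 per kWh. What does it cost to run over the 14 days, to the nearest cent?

$8.06

Runtime = 10 h/day × 14 days = 140 h
Energy = 0.24 kW × 140 h = 33.6 kWh
Cost = 33.6 kWh × $0.24/kWh = $8.06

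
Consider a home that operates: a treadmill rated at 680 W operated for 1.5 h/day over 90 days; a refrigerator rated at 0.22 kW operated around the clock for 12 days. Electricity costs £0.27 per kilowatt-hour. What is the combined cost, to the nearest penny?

treadmill: Runtime = 1.5 h/day × 90 days = 135 h
treadmill: 0.68 kW × 135 h = 91.8 kWh
refrigerator: Runtime = 24 h × 12 = 288 h
refrigerator: 0.22 kW × 288 h = 63.36 kWh
Total energy = 155.16 kWh
Cost = 155.16 × £0.27 = £41.89

£41.89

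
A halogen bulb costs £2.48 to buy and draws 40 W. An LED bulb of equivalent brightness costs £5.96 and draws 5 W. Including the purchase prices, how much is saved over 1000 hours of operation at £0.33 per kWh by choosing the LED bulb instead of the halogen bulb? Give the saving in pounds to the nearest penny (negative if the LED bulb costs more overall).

halogen bulb: £2.48 + (40/1000) kW × 1000 h × £0.33 = £2.48 + £13.2 = £15.68
LED bulb: £5.96 + (5/1000) kW × 1000 h × £0.33 = £5.96 + £1.65 = £7.61
Saving = £15.68 − £7.61 = £8.07

£8.07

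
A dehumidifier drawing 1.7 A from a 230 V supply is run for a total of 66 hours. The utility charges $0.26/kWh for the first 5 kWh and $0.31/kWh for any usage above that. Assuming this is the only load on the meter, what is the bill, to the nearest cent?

$7.75

Power = 1.7 A × 230 V = 391 W = 0.391 kW
Energy = 0.391 kW × 66 h = 25.806 kWh
Tier 1 (0–5 kWh): 5 × $0.26 = $1.3
Above 5 kWh: 20.806 × $0.31 = $6.44986
Bill = $7.75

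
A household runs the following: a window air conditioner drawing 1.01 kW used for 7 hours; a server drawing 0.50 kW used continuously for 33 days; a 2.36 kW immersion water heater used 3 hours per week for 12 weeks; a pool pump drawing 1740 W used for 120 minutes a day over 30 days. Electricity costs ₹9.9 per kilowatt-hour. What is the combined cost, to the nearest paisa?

₹5865.06

window air conditioner: 1.01 kW × 7 h = 7.07 kWh
server: Runtime = 24 h × 33 = 792 h
server: 0.5 kW × 792 h = 396 kWh
immersion water heater: Runtime = 3 h/week × 12 weeks = 36 h
immersion water heater: 2.36 kW × 36 h = 84.96 kWh
pool pump: Runtime = 120 min × 30 = 3600 min = 60 h
pool pump: 1.74 kW × 60 h = 104.4 kWh
Total energy = 592.43 kWh
Cost = 592.43 × ₹9.9 = ₹5865.06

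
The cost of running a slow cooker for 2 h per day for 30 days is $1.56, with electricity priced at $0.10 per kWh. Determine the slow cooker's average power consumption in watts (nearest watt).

Energy = $1.56 ÷ $0.10/kWh = 15.6 kWh
Runtime = 2 h/day × 30 days = 60 h
Power = 15.6 kWh ÷ 60 h = 0.26 kW = 260 W

260 W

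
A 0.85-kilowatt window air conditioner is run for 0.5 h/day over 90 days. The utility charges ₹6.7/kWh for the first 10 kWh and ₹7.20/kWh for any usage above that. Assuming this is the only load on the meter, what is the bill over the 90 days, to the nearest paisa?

₹270.40

Runtime = 0.5 h/day × 90 days = 45 h
Energy = 0.85 kW × 45 h = 38.25 kWh
Tier 1 (0–10 kWh): 10 × ₹6.7 = ₹67
Above 10 kWh: 28.25 × ₹7.20 = ₹203.4
Bill = ₹270.40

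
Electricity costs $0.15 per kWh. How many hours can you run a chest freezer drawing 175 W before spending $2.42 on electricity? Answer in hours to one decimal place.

92.2 h

Energy available = $2.42 ÷ $0.15/kWh = 16.1333 kWh
Hours = 16.1333 kWh ÷ 0.175 kW = 92.2 h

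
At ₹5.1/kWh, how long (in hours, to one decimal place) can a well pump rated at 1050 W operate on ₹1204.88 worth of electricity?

225.0 h

Energy available = ₹1204.88 ÷ ₹5.1/kWh = 236.251 kWh
Hours = 236.251 kWh ÷ 1.05 kW = 225.0 h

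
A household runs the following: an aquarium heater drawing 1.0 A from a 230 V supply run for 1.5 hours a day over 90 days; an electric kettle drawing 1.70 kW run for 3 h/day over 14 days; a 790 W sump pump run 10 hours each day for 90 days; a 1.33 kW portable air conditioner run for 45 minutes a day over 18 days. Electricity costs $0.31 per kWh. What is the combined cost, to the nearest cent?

$257.74

aquarium heater: Power = 1.0 A × 230 V = 230 W = 0.23 kW
aquarium heater: Runtime = 1.5 h/day × 90 days = 135 h
aquarium heater: 0.23 kW × 135 h = 31.05 kWh
electric kettle: Runtime = 3 h/day × 14 days = 42 h
electric kettle: 1.7 kW × 42 h = 71.4 kWh
sump pump: Runtime = 10 h/day × 90 days = 900 h
sump pump: 0.79 kW × 900 h = 711 kWh
portable air conditioner: Runtime = 45 min × 18 = 810 min = 13.5 h
portable air conditioner: 1.33 kW × 13.5 h = 17.955 kWh
Total energy = 831.405 kWh
Cost = 831.405 × $0.31 = $257.74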